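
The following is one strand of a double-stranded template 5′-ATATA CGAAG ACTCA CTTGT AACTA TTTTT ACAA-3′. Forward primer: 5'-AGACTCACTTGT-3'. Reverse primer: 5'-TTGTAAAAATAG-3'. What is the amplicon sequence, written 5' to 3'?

5'-AGACTCACTTGTAACTATTTTTACAA-3'

Forward primer AGACTCACTTGT is found on the top strand at positions 9–20.
The reverse primer's reverse complement is CTATTTTTACAA, which matches the template at positions 23–34.
The product is the template from position 9 through 34 (26 bp).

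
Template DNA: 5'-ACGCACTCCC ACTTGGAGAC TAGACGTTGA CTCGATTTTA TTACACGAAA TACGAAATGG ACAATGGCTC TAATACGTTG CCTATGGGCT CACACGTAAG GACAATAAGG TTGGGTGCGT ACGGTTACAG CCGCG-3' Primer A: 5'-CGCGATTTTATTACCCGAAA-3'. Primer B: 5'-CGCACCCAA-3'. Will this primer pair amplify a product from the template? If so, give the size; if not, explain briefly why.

Primer A (CGCGATTTTATTACCCGAAA) does not match the top strand, and its reverse complement TTTCGGGTAATAAAATCGCG does not match either.
With no annealing site for primer A, no amplification occurs.

No product — primer A has no binding site in the template.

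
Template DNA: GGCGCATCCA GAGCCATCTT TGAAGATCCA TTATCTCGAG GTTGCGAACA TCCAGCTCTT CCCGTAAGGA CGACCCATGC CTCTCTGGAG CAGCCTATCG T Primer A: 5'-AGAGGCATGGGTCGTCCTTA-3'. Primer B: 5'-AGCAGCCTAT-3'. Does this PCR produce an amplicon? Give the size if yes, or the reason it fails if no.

Primer A (AGAGGCATGGGTCGTCCTTA) has reverse complement TAAGGACGACCCATGCCTCT, which matches the top strand at positions 65–84; primer A anneals to the top strand there with its 3' end pointing upstream toward position 65.
Primer B (AGCAGCCTAT) matches the top strand directly at positions 89–98; it anneals to the bottom strand with its 3' end pointing downstream toward position 98.
The 3' ends diverge (primer A extends toward position 1, primer B toward position 101), so the primers never converge on a shared product.

No product — the primers' 3' ends point away from each other.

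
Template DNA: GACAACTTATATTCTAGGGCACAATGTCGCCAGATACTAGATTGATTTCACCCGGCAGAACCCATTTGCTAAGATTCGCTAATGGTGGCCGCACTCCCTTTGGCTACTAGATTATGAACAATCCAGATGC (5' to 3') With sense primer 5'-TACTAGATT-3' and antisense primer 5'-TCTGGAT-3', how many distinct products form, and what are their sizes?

Two products: 93 bp, 23 bp

The forward primer TACTAGATT matches the top strand at positions 35–43, 105–113.
The reverse primer's reverse complement is ATCCAGA, matching at positions 121–127.
Each forward site pairs with the reverse site to give a product ending at position 127: sizes 93, 23 bp.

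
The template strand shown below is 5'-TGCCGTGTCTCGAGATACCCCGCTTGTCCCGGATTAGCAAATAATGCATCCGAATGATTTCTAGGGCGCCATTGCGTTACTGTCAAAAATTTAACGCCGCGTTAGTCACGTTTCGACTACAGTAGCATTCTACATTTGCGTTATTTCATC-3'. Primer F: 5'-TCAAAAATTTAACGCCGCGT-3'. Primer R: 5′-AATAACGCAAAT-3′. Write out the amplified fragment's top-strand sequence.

The forward primer matches the template at positions 83–102.
The reverse primer's reverse complement is ATTTGCGTTATT, which matches the template at positions 134–145.
The product is the template from position 83 through 145 (63 bp).

5'-TCAAAAATTTAACGCCGCGTTAGTCACGTTTCGACTACAGTAGCATTCTACATTTGCGTTATT-3'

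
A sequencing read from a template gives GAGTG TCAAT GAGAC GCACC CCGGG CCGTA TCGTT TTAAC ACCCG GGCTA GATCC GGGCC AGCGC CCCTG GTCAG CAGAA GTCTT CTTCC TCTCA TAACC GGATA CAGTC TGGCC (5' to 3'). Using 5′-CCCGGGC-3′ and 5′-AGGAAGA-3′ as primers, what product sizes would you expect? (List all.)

The forward primer CCCGGGC matches the top strand at positions 20–26, 42–48.
The reverse primer's reverse complement is TCTTCCT, matching at positions 85–91.
Each forward site pairs with the reverse site to give a product ending at position 91: sizes 72, 50 bp.

72 bp, 50 bp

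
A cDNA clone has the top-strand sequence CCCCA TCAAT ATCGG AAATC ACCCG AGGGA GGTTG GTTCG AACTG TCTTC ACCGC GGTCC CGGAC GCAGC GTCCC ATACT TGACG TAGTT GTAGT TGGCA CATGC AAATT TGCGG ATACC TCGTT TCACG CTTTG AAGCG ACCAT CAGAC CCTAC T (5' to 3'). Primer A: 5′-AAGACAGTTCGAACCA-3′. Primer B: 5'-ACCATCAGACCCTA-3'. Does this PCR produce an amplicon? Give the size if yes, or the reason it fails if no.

Primer A (AAGACAGTTCGAACCA) has reverse complement TGGTTCGAACTGTCTT, which matches the top strand at positions 34–49; primer A anneals to the top strand there with its 3' end pointing upstream toward position 34.
Primer B (ACCATCAGACCCTA) matches the top strand directly at positions 141–154; it anneals to the bottom strand with its 3' end pointing downstream toward position 154.
The 3' ends diverge (primer A extends toward position 1, primer B toward position 156), so the primers never converge on a shared product.

No product — the primers' 3' ends point away from each other.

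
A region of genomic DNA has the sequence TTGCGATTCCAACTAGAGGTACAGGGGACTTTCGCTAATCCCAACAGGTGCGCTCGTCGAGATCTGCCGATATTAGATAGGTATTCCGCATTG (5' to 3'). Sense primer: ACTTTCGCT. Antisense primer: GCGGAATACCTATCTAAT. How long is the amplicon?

The forward primer matches the template at positions 28–36.
Taking the reverse complement of GCGGAATACCTATCTAAT gives ATTAGATAGGTATTCCGC, found at positions 72–89 on the template; the primer anneals here to the top strand with its 3' end pointing upstream.
Amplicon spans positions 28–89: 62 bp.

62 bp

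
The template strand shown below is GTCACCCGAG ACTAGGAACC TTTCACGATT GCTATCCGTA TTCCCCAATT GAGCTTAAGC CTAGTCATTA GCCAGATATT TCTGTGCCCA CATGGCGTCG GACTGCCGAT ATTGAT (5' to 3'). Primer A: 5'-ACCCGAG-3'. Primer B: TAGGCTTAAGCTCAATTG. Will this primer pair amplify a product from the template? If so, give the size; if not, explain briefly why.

Primer A (ACCCGAG) matches the top strand at positions 4–10; it acts as a forward primer.
Primer B's reverse complement is CAATTGAGCTTAAGCCTA, matching the top strand at positions 46–63; it acts as a reverse primer.
The 3' ends face each other across positions 4–63, giving a 60 bp product.

Yes — a 60 bp product.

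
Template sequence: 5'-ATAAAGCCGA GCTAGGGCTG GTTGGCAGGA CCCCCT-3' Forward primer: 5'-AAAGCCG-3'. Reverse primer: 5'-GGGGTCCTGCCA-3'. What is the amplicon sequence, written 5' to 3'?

Forward primer AAAGCCG is found on the top strand at positions 3–9.
Taking the reverse complement of GGGGTCCTGCCA gives TGGCAGGACCCC, found at positions 23–34 on the template; the primer anneals here to the top strand with its 3' end pointing upstream.
The product is the template from position 3 through 34 (32 bp).

5'-AAAGCCGAGCTAGGGCTGGTTGGCAGGACCCC-3'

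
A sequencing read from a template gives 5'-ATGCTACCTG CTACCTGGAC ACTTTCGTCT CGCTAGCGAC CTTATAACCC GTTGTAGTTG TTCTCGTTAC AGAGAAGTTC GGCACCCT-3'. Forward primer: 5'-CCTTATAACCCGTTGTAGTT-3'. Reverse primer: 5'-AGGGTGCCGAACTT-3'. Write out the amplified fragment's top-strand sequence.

The forward primer matches the template at positions 40–59.
The reverse primer's reverse complement is AAGTTCGGCACCCT, which matches the template at positions 75–88.
The product is the template from position 40 through 88 (49 bp).

5'-CCTTATAACCCGTTGTAGTTGTTCTCGTTACAGAGAAGTTCGGCACCCT-3'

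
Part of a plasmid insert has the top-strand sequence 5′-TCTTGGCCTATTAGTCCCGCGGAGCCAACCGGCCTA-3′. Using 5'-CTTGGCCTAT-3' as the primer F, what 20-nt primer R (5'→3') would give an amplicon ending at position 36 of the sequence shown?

5'-TAGGCCGGTTGGCTCCGCGG-3'

The forward primer binds at positions 2–11; the product's 3' end on the top strand is position 36.
The reverse primer anneals to the top strand over positions 17–36, i.e. to CCGCGGAGCCAACCGGCCTA.
Its sequence written 5'→3' is the reverse complement: TAGGCCGGTTGGCTCCGCGG.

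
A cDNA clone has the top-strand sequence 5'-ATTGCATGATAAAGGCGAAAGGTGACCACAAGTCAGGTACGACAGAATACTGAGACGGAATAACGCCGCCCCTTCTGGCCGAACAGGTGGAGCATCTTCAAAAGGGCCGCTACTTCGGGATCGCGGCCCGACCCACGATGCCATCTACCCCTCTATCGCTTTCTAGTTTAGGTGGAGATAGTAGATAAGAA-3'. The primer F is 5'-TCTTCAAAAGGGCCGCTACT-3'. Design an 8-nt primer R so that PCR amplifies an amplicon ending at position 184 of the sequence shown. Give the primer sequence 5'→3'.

The forward primer binds at positions 95–114; the product's 3' end on the top strand is position 184.
The reverse primer anneals to the top strand over positions 177–184, i.e. to GATAGTAG.
Its sequence written 5'→3' is the reverse complement: CTACTATC.

5'-CTACTATC-3'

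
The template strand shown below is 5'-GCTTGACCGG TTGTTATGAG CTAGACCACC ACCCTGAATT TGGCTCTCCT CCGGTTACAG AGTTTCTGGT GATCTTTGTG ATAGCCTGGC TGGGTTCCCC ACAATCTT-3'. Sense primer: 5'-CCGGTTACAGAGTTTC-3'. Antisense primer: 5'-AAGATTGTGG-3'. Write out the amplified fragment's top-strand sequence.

5'-CCGGTTACAGAGTTTCTGGTGATCTTTGTGATAGCCTGGCTGGGTTCCCCACAATCTT-3'

Forward primer CCGGTTACAGAGTTTC is found on the top strand at positions 51–66.
The reverse primer's reverse complement is CCACAATCTT, which matches the template at positions 99–108.
The product is the template from position 51 through 108 (58 bp).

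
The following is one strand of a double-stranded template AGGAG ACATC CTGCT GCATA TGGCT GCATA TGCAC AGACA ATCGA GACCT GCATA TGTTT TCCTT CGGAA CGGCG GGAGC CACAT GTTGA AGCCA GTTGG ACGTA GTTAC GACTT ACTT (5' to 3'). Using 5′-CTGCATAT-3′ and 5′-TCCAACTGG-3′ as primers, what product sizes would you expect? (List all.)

The forward primer CTGCATAT matches the top strand at positions 14–21, 24–31, 49–56.
The reverse primer's reverse complement is CCAGTTGGA, matching at positions 93–101.
Each forward site pairs with the reverse site to give a product ending at position 101: sizes 88, 78, 53 bp.

88 bp, 78 bp, 53 bp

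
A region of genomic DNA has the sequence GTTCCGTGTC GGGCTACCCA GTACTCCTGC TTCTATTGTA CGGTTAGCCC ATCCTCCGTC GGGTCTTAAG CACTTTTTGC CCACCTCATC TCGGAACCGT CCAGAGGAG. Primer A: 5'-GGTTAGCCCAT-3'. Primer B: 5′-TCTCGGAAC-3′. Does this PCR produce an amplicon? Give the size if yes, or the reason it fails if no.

No product — both primers anneal to the same strand and extend in the same direction.

Primer A (GGTTAGCCCAT) matches the top strand at positions 42–52 (3' end points downstream).
Primer B (TCTCGGAAC) also matches the top strand directly, at positions 89–97 — its reverse complement GTTCCGAGA is not present.
Both primers anneal to the bottom strand with 3' ends pointing the same way, so neither can prime synthesis back toward the other.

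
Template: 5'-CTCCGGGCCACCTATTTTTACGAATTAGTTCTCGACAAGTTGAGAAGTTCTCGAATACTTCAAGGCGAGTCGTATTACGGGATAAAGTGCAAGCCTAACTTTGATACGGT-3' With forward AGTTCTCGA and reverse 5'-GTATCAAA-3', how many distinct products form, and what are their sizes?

Two products: 81 bp, 62 bp

The forward primer AGTTCTCGA matches the top strand at positions 27–35, 46–54.
The reverse primer's reverse complement is TTTGATAC, matching at positions 100–107.
Each forward site pairs with the reverse site to give a product ending at position 107: sizes 81, 62 bp.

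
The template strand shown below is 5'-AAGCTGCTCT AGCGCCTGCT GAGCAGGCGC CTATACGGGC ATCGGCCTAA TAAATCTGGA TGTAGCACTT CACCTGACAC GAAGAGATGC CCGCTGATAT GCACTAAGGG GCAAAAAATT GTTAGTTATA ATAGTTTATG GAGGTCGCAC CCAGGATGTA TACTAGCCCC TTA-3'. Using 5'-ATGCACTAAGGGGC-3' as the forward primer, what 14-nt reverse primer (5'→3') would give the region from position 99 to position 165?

5'-TAGTATACATCCTG-3'

The product's 3' end on the top strand is position 165.
The reverse primer anneals to the top strand over positions 152–165, i.e. to CAGGATGTATACTA.
Its sequence written 5'→3' is the reverse complement: TAGTATACATCCTG.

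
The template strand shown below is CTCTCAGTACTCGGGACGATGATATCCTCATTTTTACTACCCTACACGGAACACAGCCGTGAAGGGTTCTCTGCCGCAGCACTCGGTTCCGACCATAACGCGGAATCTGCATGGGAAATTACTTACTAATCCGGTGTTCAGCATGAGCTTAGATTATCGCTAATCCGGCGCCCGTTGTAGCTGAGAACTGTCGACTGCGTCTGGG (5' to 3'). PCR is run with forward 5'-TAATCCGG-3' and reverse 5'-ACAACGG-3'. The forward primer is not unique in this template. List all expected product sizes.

The forward primer TAATCCGG matches the top strand at positions 127–134, 161–168.
The reverse primer's reverse complement is CCGTTGT, matching at positions 172–178.
Each forward site pairs with the reverse site to give a product ending at position 178: sizes 52, 18 bp.

52 bp, 18 bp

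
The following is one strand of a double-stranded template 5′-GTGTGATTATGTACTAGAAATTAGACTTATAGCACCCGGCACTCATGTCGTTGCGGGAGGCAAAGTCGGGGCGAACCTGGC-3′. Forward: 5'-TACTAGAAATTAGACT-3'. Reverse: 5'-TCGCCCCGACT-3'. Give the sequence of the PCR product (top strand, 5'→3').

The forward primer matches the template at positions 12–27.
The reverse primer's reverse complement is AGTCGGGGCGA, which matches the template at positions 64–74.
The product is the template from position 12 through 74 (63 bp).

5'-TACTAGAAATTAGACTTATAGCACCCGGCACTCATGTCGTTGCGGGAGGCAAAGTCGGGGCGA-3'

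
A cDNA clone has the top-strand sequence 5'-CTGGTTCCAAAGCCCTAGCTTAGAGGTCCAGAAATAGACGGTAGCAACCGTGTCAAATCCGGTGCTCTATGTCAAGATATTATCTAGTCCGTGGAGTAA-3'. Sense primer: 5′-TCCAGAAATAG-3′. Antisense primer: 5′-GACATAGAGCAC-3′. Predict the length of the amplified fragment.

The forward primer matches the template at positions 27–37.
The reverse primer's reverse complement is GTGCTCTATGTC, which matches the template at positions 62–73.
The product runs from position 27 to position 73, so its length is 73 − 27 + 1 = 47 bp.

47 bp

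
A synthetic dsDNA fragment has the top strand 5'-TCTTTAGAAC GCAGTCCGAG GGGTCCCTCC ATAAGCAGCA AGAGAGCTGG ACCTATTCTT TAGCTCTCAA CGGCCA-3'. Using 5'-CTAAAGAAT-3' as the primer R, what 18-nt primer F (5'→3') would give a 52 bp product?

5'-CAGTCCGAGGGGTCCCTC-3'

The reverse primer's reverse complement ATTCTTTAG matches the template at positions 55–63, so the product ends at position 63.
A 52 bp product then starts at position 63 − 52 + 1 = 12.
The forward primer is identical to the top strand there: CAGTCCGAGGGGTCCCTC.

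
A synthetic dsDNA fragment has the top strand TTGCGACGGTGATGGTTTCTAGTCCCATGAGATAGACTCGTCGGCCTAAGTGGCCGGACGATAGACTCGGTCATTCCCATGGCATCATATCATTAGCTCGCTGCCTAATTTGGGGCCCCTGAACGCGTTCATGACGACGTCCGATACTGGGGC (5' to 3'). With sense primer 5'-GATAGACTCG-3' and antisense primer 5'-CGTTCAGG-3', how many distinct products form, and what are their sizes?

The forward primer GATAGACTCG matches the top strand at positions 31–40, 60–69.
The reverse primer's reverse complement is CCTGAACG, matching at positions 118–125.
Each forward site pairs with the reverse site to give a product ending at position 125: sizes 95, 66 bp.

Two products: 95 bp, 66 bp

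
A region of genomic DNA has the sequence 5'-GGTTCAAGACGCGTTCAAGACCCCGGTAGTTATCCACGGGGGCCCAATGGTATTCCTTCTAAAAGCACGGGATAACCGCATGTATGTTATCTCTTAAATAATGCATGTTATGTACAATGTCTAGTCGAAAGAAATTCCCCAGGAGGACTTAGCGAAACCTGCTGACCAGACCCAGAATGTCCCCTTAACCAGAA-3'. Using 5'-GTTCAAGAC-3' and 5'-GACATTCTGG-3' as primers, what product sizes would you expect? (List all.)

The forward primer GTTCAAGAC matches the top strand at positions 2–10, 13–21.
The reverse primer's reverse complement is CCAGAATGTC, matching at positions 172–181.
Each forward site pairs with the reverse site to give a product ending at position 181: sizes 180, 169 bp.

180 bp, 169 bp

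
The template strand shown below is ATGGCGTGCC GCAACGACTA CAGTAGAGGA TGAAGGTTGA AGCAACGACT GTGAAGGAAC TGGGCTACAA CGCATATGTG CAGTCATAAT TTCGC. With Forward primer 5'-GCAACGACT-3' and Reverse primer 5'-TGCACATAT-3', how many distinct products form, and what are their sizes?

The forward primer GCAACGACT matches the top strand at positions 11–19, 42–50.
The reverse primer's reverse complement is ATATGTGCA, matching at positions 74–82.
Each forward site pairs with the reverse site to give a product ending at position 82: sizes 72, 41 bp.

Two products: 72 bp, 41 bp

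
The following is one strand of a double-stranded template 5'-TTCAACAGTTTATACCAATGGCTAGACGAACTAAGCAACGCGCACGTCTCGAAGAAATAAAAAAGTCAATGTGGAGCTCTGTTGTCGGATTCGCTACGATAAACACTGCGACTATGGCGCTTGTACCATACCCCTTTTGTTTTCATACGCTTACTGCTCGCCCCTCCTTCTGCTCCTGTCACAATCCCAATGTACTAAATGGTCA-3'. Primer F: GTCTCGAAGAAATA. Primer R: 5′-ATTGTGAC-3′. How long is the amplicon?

Forward primer GTCTCGAAGAAATA is found on the top strand at positions 46–59.
Taking the reverse complement of ATTGTGAC gives GTCACAAT, found at positions 178–185 on the template; the primer anneals here to the top strand with its 3' end pointing upstream.
Product length = (reverse-primer end) − (forward-primer start) + 1 = 185 − 46 + 1 = 140 bp.

140 bp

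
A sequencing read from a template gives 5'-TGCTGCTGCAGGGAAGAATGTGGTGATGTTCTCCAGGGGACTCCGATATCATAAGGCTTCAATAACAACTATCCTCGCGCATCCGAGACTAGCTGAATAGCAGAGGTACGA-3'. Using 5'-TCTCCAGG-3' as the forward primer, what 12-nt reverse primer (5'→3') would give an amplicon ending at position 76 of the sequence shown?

5'-GAGGATAGTTGT-3'

The forward primer binds at positions 30–37; the product's 3' end on the top strand is position 76.
The reverse primer anneals to the top strand over positions 65–76, i.e. to ACAACTATCCTC.
Its sequence written 5'→3' is the reverse complement: GAGGATAGTTGT.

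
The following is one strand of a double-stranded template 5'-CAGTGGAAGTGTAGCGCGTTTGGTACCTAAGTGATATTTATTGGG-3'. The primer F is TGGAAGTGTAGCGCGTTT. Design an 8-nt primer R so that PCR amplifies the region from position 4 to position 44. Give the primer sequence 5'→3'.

5'-CCAATAAA-3'

The product's 3' end on the top strand is position 44.
The reverse primer anneals to the top strand over positions 37–44, i.e. to TTTATTGG.
Its sequence written 5'→3' is the reverse complement: CCAATAAA.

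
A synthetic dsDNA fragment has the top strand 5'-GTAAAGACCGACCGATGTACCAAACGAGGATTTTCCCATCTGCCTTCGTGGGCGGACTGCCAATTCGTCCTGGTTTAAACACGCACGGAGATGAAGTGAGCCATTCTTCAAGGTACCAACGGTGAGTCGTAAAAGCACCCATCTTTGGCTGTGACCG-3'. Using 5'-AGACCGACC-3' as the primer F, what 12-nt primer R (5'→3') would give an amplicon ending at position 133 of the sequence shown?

5'-TTTACGACTCAC-3'

The forward primer binds at positions 5–13; the product's 3' end on the top strand is position 133.
The reverse primer anneals to the top strand over positions 122–133, i.e. to GTGAGTCGTAAA.
Its sequence written 5'→3' is the reverse complement: TTTACGACTCAC.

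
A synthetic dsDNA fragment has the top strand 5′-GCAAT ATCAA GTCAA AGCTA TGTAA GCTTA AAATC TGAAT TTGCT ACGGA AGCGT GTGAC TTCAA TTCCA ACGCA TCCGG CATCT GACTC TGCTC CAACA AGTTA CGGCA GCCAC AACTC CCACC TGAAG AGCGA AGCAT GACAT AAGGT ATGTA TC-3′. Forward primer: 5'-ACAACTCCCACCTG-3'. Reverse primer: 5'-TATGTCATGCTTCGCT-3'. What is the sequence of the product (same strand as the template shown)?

The forward primer matches the template at positions 114–127.
Taking the reverse complement of TATGTCATGCTTCGCT gives AGCGAAGCATGACATA, found at positions 131–146 on the template; the primer anneals here to the top strand with its 3' end pointing upstream.
The product is the template from position 114 through 146 (33 bp).

5'-ACAACTCCCACCTGAAGAGCGAAGCATGACATA-3'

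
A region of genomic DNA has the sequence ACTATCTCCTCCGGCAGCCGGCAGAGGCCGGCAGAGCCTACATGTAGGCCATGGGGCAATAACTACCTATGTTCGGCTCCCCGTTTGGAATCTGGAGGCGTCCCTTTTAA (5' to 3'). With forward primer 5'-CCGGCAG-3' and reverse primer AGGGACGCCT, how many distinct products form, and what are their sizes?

Three products: 95 bp, 88 bp, 78 bp

The forward primer CCGGCAG matches the top strand at positions 11–17, 18–24, 28–34.
The reverse primer's reverse complement is AGGCGTCCCT, matching at positions 96–105.
Each forward site pairs with the reverse site to give a product ending at position 105: sizes 95, 88, 78 bp.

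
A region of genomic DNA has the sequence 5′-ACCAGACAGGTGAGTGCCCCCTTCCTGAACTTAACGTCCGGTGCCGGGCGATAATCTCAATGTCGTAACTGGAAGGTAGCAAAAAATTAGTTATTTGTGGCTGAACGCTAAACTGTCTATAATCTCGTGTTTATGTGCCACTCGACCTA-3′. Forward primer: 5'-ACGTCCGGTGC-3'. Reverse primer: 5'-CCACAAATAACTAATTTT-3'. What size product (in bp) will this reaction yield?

The forward primer matches the template at positions 34–44.
The reverse primer's reverse complement is AAAATTAGTTATTTGTGG, which matches the template at positions 83–100.
Product length = (reverse-primer end) − (forward-primer start) + 1 = 100 − 34 + 1 = 67 bp.

67 bp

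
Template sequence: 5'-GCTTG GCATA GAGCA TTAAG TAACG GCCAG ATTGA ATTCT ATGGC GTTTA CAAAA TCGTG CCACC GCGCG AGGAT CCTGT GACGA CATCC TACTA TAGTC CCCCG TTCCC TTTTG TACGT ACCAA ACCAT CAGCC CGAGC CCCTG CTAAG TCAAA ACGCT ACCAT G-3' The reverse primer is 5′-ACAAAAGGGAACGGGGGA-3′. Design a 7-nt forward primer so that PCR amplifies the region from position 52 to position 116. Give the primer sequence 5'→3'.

The reverse primer's reverse complement TCCCCCGTTCCCTTTTGT matches the template at positions 99–116; the product starts at position 52.
The forward primer is identical to the top strand over positions 52–58: AAAATCG.

5'-AAAATCG-3'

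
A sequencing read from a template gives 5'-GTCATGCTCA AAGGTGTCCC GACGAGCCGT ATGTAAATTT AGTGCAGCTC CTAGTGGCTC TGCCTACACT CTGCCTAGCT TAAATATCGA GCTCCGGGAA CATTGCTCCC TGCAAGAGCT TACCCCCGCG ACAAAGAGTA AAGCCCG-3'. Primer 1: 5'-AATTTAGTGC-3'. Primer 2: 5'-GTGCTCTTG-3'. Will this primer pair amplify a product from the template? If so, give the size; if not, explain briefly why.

No product — primer 2 has no binding site in the template.

Primer 2 (GTGCTCTTG) does not match the top strand, and its reverse complement CAAGAGCAC does not match either.
With no annealing site for primer 2, no amplification occurs.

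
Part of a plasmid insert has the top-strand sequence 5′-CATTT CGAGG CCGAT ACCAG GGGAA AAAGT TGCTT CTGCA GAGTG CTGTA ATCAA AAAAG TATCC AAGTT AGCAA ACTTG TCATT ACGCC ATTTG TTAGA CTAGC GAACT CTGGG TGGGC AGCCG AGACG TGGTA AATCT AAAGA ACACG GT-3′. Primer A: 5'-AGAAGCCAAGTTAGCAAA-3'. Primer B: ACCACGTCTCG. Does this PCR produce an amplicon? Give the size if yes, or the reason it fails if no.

Primer A (AGAAGCCAAGTTAGCAAA) does not match the top strand, and its reverse complement TTTGCTAACTTGGCTTCT does not match either.
With no annealing site for primer A, no amplification occurs.

No product — primer A has no binding site in the template.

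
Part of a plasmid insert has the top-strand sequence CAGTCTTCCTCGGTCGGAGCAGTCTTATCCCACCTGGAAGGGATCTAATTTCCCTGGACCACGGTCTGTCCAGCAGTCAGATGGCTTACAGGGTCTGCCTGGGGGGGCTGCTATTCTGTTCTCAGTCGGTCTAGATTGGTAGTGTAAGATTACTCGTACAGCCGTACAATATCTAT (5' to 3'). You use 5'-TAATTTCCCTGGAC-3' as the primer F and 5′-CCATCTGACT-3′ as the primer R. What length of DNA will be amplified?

Forward primer TAATTTCCCTGGAC is found on the top strand at positions 46–59.
Reverse complement of the reverse primer: AGTCAGATGG. This occurs on the top strand at positions 75–84.
Amplicon spans positions 46–84: 39 bp.

39 bp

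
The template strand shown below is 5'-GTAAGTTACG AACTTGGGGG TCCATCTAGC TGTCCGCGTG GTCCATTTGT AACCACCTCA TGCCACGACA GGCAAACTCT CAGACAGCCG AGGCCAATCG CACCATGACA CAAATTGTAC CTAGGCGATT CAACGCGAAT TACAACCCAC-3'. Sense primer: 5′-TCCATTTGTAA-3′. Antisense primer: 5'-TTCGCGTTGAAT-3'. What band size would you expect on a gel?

98 bp

Forward primer TCCATTTGTAA is found on the top strand at positions 42–52.
Reverse complement of the reverse primer: ATTCAACGCGAA. This occurs on the top strand at positions 128–139.
Amplicon spans positions 42–139: 98 bp.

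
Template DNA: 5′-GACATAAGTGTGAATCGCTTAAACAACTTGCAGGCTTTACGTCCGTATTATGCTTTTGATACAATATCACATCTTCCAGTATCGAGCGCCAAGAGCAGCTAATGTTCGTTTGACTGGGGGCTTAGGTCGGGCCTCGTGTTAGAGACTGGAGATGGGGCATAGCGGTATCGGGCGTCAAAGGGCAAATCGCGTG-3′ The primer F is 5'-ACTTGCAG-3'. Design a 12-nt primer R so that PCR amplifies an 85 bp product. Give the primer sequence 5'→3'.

5'-AACGAACATTAG-3'

The forward primer binds at positions 26–33, so an 85 bp product ends at position 26 + 85 − 1 = 110.
The reverse primer anneals to the top strand over positions 99–110, i.e. to CTAATGTTCGTT.
Its sequence written 5'→3' is the reverse complement: AACGAACATTAG.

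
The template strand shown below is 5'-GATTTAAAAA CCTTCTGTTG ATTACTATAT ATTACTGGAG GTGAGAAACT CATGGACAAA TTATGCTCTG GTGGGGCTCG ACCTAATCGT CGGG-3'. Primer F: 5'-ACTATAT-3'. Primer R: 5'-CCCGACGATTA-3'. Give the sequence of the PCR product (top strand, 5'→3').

5'-ACTATATATTACTGGAGGTGAGAAACTCATGGACAAATTATGCTCTGGTGGGGCTCGACCTAATCGTCGGG-3'

Forward primer ACTATAT is found on the top strand at positions 24–30.
Reverse complement of the reverse primer: TAATCGTCGGG. This occurs on the top strand at positions 84–94.
The product is the template from position 24 through 94 (71 bp).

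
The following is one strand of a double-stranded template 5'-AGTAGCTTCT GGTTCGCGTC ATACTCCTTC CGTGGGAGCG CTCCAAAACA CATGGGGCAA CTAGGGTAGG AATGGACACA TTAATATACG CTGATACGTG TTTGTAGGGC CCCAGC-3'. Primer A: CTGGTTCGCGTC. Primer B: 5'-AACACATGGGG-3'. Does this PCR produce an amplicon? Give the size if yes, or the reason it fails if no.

No product — both primers anneal to the same strand and extend in the same direction.

Primer A (CTGGTTCGCGTC) matches the top strand at positions 9–20 (3' end points downstream).
Primer B (AACACATGGGG) also matches the top strand directly, at positions 47–57 — its reverse complement CCCCATGTGTT is not present.
Both primers anneal to the bottom strand with 3' ends pointing the same way, so neither can prime synthesis back toward the other.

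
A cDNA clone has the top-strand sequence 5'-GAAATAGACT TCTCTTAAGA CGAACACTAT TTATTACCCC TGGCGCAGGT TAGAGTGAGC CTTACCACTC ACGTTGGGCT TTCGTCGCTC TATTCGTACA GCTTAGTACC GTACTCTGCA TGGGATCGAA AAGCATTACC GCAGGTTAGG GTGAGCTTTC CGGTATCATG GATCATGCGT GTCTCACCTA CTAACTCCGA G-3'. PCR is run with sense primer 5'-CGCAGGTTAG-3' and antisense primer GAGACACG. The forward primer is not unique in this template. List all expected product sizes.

142 bp, 46 bp

The forward primer CGCAGGTTAG matches the top strand at positions 44–53, 140–149.
The reverse primer's reverse complement is CGTGTCTC, matching at positions 178–185.
Each forward site pairs with the reverse site to give a product ending at position 185: sizes 142, 46 bp.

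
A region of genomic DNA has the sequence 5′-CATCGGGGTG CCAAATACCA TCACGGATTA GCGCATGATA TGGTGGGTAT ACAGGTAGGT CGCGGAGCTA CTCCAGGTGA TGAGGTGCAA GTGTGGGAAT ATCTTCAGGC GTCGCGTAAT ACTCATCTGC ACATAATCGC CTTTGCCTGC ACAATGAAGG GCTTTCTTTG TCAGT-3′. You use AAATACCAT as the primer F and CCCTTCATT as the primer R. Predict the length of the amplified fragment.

The forward primer matches the template at positions 13–21.
Taking the reverse complement of CCCTTCATT gives AATGAAGGG, found at positions 153–161 on the template; the primer anneals here to the top strand with its 3' end pointing upstream.
Product length = (reverse-primer end) − (forward-primer start) + 1 = 161 − 13 + 1 = 149 bp.

149 bp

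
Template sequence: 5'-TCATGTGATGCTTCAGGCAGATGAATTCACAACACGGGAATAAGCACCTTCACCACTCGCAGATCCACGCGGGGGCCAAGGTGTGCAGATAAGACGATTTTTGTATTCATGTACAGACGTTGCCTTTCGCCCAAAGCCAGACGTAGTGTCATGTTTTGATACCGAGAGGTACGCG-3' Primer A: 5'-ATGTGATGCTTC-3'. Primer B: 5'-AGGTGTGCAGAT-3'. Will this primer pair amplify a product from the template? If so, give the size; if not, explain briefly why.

Primer A (ATGTGATGCTTC) matches the top strand at positions 3–14 (3' end points downstream).
Primer B (AGGTGTGCAGAT) also matches the top strand directly, at positions 79–90 — its reverse complement ATCTGCACACCT is not present.
Both primers anneal to the bottom strand with 3' ends pointing the same way, so neither can prime synthesis back toward the other.

No product — both primers anneal to the same strand and extend in the same direction.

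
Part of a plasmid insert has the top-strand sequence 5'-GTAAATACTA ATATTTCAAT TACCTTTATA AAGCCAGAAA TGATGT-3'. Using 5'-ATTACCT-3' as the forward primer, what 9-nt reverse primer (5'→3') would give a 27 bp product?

The forward primer binds at positions 19–25, so a 27 bp product ends at position 19 + 27 − 1 = 45.
The reverse primer anneals to the top strand over positions 37–45, i.e. to GAAATGATG.
Its sequence written 5'→3' is the reverse complement: CATCATTTC.

5'-CATCATTTC-3'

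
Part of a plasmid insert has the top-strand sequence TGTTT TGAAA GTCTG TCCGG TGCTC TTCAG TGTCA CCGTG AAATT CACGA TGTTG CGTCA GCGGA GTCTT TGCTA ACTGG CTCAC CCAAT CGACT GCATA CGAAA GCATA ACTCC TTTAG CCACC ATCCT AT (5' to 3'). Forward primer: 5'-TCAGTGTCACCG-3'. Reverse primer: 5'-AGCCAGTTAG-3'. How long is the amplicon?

56 bp

Forward primer TCAGTGTCACCG is found on the top strand at positions 27–38.
The reverse primer's reverse complement is CTAACTGGCT, which matches the template at positions 73–82.
Product length = (reverse-primer end) − (forward-primer start) + 1 = 82 − 27 + 1 = 56 bp.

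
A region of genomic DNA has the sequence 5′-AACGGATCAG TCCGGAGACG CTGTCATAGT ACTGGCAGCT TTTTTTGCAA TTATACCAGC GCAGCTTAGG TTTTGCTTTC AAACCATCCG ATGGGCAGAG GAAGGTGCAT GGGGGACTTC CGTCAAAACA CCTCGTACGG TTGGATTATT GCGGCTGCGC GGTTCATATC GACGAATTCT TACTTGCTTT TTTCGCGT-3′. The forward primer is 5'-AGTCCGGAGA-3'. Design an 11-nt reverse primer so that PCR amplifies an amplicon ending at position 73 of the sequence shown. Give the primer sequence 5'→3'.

5'-AAACCTAAGCT-3'

The forward primer binds at positions 9–18; the product's 3' end on the top strand is position 73.
The reverse primer anneals to the top strand over positions 63–73, i.e. to AGCTTAGGTTT.
Its sequence written 5'→3' is the reverse complement: AAACCTAAGCT.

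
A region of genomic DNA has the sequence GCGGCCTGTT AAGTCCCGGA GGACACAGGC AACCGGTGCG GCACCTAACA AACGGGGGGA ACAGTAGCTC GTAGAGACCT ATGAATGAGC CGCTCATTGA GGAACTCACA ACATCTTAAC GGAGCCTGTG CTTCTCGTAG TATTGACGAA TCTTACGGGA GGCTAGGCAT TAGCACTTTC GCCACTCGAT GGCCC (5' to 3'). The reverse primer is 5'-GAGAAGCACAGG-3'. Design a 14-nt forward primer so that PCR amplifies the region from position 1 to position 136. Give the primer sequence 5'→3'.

The reverse primer's reverse complement CCTGTGCTTCTC matches the template at positions 125–136; the product starts at position 1.
The forward primer is identical to the top strand over positions 1–14: GCGGCCTGTTAAGT.

5'-GCGGCCTGTTAAGT-3'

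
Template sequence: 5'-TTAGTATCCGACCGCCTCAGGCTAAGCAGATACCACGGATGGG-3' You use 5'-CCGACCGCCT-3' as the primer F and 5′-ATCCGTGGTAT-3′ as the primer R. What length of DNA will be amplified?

The forward primer matches the template at positions 8–17.
The reverse primer's reverse complement is ATACCACGGAT, which matches the template at positions 30–40.
Amplicon spans positions 8–40: 33 bp.

33 bp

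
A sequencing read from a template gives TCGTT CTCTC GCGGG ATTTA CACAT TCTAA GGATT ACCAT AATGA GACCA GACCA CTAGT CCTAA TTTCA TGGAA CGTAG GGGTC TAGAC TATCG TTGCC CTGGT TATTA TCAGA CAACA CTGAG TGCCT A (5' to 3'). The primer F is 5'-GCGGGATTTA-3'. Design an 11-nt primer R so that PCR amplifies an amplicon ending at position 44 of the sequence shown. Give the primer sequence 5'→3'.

The forward primer binds at positions 11–20; the product's 3' end on the top strand is position 44.
The reverse primer anneals to the top strand over positions 34–44, i.e. to TTACCATAATG.
Its sequence written 5'→3' is the reverse complement: CATTATGGTAA.

5'-CATTATGGTAA-3'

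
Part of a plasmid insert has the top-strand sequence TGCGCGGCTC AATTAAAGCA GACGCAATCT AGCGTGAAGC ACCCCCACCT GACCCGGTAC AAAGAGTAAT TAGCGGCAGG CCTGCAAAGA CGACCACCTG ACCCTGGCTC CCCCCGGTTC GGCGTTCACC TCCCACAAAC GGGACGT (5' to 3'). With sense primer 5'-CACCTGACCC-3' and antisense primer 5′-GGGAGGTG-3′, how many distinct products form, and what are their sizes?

The forward primer CACCTGACCC matches the top strand at positions 46–55, 95–104.
The reverse primer's reverse complement is CACCTCCC, matching at positions 127–134.
Each forward site pairs with the reverse site to give a product ending at position 134: sizes 89, 40 bp.

Two products: 89 bp, 40 bp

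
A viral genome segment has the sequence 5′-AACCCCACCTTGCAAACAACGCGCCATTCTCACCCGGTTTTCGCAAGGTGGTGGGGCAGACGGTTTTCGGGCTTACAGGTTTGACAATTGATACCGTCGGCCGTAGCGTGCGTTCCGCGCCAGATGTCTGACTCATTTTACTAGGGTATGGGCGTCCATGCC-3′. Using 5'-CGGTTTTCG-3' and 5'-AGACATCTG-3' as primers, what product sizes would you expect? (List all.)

The forward primer CGGTTTTCG matches the top strand at positions 35–43, 61–69.
The reverse primer's reverse complement is CAGATGTCT, matching at positions 121–129.
Each forward site pairs with the reverse site to give a product ending at position 129: sizes 95, 69 bp.

95 bp, 69 bp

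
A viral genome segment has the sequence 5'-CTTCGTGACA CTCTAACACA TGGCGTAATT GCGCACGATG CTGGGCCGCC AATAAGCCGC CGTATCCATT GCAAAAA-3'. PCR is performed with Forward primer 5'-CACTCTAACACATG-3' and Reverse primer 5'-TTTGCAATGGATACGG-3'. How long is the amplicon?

67 bp

Forward primer CACTCTAACACATG is found on the top strand at positions 9–22.
Taking the reverse complement of TTTGCAATGGATACGG gives CCGTATCCATTGCAAA, found at positions 60–75 on the template; the primer anneals here to the top strand with its 3' end pointing upstream.
Product length = (reverse-primer end) − (forward-primer start) + 1 = 75 − 9 + 1 = 67 bp.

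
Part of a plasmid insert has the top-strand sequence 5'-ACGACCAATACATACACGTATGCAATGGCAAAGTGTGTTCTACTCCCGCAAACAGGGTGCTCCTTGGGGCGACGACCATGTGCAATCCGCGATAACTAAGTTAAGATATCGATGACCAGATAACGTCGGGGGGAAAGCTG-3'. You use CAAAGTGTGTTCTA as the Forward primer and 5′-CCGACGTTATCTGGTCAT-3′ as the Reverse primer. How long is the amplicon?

Forward primer CAAAGTGTGTTCTA is found on the top strand at positions 29–42.
The reverse primer's reverse complement is ATGACCAGATAACGTCGG, which matches the template at positions 112–129.
Product length = (reverse-primer end) − (forward-primer start) + 1 = 129 − 29 + 1 = 101 bp.

101 bp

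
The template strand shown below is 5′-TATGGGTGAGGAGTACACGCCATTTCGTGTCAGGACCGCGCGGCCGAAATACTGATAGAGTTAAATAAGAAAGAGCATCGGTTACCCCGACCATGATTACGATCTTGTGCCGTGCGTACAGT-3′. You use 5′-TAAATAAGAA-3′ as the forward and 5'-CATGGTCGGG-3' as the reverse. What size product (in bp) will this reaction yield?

34 bp

Scanning the template, TAAATAAGAA occurs at positions 62–71; this primer anneals to the bottom strand there with its 3' end pointing downstream.
Taking the reverse complement of CATGGTCGGG gives CCCGACCATG, found at positions 86–95 on the template; the primer anneals here to the top strand with its 3' end pointing upstream.
The product runs from position 62 to position 95, so its length is 95 − 62 + 1 = 34 bp.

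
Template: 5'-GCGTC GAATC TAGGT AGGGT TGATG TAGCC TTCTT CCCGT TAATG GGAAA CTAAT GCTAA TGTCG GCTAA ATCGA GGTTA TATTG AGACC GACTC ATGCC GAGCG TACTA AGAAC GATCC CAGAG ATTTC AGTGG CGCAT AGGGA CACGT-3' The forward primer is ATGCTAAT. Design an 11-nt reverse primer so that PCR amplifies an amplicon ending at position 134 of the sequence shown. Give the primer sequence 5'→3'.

5'-CACTGAAATCT-3'

The forward primer binds at positions 54–61; the product's 3' end on the top strand is position 134.
The reverse primer anneals to the top strand over positions 124–134, i.e. to AGATTTCAGTG.
Its sequence written 5'→3' is the reverse complement: CACTGAAATCT.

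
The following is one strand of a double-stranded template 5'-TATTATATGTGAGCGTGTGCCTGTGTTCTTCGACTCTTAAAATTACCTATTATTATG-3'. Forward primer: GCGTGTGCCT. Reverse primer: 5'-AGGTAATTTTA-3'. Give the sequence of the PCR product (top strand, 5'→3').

5'-GCGTGTGCCTGTGTTCTTCGACTCTTAAAATTACCT-3'

Forward primer GCGTGTGCCT is found on the top strand at positions 13–22.
Reverse complement of the reverse primer: TAAAATTACCT. This occurs on the top strand at positions 38–48.
The product is the template from position 13 through 48 (36 bp).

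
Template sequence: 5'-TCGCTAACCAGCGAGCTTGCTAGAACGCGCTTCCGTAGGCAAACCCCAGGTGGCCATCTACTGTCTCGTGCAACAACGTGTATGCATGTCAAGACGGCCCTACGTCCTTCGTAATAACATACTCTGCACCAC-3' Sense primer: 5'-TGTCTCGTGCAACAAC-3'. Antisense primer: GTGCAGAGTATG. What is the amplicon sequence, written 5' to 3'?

5'-TGTCTCGTGCAACAACGTGTATGCATGTCAAGACGGCCCTACGTCCTTCGTAATAACATACTCTGCAC-3'

Scanning the template, TGTCTCGTGCAACAAC occurs at positions 62–77; this primer anneals to the bottom strand there with its 3' end pointing downstream.
Taking the reverse complement of GTGCAGAGTATG gives CATACTCTGCAC, found at positions 118–129 on the template; the primer anneals here to the top strand with its 3' end pointing upstream.
The product is the template from position 62 through 129 (68 bp).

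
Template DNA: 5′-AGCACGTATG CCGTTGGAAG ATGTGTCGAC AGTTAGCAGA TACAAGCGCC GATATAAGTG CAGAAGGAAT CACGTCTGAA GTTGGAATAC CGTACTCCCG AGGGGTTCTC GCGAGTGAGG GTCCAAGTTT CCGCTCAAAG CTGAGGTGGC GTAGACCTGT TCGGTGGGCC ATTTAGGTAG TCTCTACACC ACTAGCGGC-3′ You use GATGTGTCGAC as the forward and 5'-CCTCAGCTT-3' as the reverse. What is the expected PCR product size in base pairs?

127 bp

Scanning the template, GATGTGTCGAC occurs at positions 20–30; this primer anneals to the bottom strand there with its 3' end pointing downstream.
The reverse primer's reverse complement is AAGCTGAGG, which matches the template at positions 138–146.
Product length = (reverse-primer end) − (forward-primer start) + 1 = 146 − 20 + 1 = 127 bp.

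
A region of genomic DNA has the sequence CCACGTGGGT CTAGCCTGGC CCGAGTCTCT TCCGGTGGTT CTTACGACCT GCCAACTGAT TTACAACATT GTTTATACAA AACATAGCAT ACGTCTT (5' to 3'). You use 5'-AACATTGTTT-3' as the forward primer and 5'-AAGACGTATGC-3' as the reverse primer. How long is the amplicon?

Forward primer AACATTGTTT is found on the top strand at positions 65–74.
Taking the reverse complement of AAGACGTATGC gives GCATACGTCTT, found at positions 87–97 on the template; the primer anneals here to the top strand with its 3' end pointing upstream.
Product length = (reverse-primer end) − (forward-primer start) + 1 = 97 − 65 + 1 = 33 bp.

33 bp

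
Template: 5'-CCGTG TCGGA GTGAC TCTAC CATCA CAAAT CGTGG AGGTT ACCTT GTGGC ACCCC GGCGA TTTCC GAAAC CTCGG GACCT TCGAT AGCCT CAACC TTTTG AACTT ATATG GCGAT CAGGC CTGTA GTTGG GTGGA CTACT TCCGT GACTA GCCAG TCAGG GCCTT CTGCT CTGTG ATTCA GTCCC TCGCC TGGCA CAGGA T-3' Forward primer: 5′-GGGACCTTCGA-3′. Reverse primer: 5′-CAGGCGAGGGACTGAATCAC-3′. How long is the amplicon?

Forward primer GGGACCTTCGA is found on the top strand at positions 74–84.
The reverse primer's reverse complement is GTGATTCAGTCCCTCGCCTG, which matches the template at positions 173–192.
Amplicon spans positions 74–192: 119 bp.

119 bp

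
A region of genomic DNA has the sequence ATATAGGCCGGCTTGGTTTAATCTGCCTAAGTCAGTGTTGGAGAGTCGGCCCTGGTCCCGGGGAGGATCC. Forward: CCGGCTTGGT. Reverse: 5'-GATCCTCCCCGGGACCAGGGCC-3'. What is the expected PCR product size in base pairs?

Scanning the template, CCGGCTTGGT occurs at positions 8–17; this primer anneals to the bottom strand there with its 3' end pointing downstream.
The reverse primer's reverse complement is GGCCCTGGTCCCGGGGAGGATC, which matches the template at positions 48–69.
Amplicon spans positions 8–69: 62 bp.

62 bp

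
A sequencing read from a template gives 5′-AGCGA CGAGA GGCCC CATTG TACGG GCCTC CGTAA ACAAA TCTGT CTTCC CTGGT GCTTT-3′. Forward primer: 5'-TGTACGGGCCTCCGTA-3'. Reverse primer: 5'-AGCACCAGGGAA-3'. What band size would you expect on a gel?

40 bp

Scanning the template, TGTACGGGCCTCCGTA occurs at positions 19–34; this primer anneals to the bottom strand there with its 3' end pointing downstream.
The reverse primer's reverse complement is TTCCCTGGTGCT, which matches the template at positions 47–58.
Product length = (reverse-primer end) − (forward-primer start) + 1 = 58 − 19 + 1 = 40 bp.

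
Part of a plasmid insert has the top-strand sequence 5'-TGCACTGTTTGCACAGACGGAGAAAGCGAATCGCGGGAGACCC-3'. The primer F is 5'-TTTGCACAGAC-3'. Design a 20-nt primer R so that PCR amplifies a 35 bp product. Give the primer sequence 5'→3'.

The forward primer binds at positions 8–18, so a 35 bp product ends at position 8 + 35 − 1 = 42.
The reverse primer anneals to the top strand over positions 23–42, i.e. to AAAGCGAATCGCGGGAGACC.
Its sequence written 5'→3' is the reverse complement: GGTCTCCCGCGATTCGCTTT.

5'-GGTCTCCCGCGATTCGCTTT-3'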